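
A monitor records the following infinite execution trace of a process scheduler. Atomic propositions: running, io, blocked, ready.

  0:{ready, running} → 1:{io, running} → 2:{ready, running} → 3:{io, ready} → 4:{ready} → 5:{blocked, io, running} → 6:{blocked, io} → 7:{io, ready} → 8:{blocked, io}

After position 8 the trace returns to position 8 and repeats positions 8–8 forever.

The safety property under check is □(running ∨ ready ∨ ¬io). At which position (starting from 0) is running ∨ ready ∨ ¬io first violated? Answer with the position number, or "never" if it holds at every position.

6

Check running ∨ ready ∨ ¬io at each position in order: 0 ✓, 1 ✓, 2 ✓, 3 ✓, 4 ✓, 5 ✓.
At position 6 the labels are {blocked, io}, so running ∨ ready ∨ ¬io is false there. This is the first violation.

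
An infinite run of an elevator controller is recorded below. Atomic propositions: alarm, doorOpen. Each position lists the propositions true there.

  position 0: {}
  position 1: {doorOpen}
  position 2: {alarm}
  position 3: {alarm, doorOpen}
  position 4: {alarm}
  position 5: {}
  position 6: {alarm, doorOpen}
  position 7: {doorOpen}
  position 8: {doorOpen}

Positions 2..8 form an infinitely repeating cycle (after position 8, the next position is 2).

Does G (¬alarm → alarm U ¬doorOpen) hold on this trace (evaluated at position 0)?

¬alarm → alarm U ¬doorOpen must hold at every position from 0 onward. It fails at position 1, so G (¬alarm → alarm U ¬doorOpen) is false.
Positions where ¬alarm holds: 0, 1, 5, 7, 8.
Check alarm U ¬doorOpen at each: 0→ok, 1→fails, 5→ok, 7→fails, 8→fails.

Violated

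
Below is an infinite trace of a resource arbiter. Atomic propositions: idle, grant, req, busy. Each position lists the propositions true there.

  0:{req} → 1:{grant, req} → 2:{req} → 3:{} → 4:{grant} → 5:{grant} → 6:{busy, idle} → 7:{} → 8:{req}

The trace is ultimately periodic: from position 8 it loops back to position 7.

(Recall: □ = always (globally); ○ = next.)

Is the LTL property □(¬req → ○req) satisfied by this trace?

No

¬req → ○req must hold at every position from 0 onward. It fails at position 3, so □(¬req → ○req) is false.
Positions where ¬req holds: 3, 4, 5, 6, 7.
Check ○req at each: 3→fails, 4→fails, 5→fails, 6→fails, 7→ok.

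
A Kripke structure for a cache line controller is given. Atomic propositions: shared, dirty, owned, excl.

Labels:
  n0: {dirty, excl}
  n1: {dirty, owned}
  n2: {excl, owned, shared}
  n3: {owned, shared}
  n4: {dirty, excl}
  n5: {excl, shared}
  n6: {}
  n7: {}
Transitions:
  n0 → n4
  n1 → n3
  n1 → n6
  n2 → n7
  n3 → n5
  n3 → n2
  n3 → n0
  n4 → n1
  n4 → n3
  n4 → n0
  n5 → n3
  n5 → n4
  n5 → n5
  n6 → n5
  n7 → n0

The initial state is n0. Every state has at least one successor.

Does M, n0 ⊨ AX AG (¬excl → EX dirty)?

Does not hold

States satisfying AG (¬excl → EX dirty): ∅.
States satisfying AX AG (¬excl → EX dirty): ∅.
n0 ∉ Sat(AX AG (¬excl → EX dirty)).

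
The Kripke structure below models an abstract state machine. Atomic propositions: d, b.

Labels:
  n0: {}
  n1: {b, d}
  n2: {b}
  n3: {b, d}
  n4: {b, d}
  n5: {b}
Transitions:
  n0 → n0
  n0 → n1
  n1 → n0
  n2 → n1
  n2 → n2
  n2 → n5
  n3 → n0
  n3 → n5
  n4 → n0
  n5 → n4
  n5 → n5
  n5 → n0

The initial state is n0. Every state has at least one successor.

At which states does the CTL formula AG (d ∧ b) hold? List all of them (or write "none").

States satisfying d ∧ b: {n1, n3, n4}.
States satisfying AG (d ∧ b): ∅.

none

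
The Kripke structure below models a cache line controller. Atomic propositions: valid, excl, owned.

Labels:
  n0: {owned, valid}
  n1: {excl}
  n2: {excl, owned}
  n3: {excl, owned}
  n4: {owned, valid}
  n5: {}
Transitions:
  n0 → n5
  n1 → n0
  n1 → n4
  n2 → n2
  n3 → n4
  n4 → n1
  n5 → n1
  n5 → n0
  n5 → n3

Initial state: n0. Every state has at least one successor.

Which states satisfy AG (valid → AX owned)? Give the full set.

{n2}

States satisfying valid → AX owned: {n1, n2, n3, n5}.
States satisfying AG (valid → AX owned): {n2}.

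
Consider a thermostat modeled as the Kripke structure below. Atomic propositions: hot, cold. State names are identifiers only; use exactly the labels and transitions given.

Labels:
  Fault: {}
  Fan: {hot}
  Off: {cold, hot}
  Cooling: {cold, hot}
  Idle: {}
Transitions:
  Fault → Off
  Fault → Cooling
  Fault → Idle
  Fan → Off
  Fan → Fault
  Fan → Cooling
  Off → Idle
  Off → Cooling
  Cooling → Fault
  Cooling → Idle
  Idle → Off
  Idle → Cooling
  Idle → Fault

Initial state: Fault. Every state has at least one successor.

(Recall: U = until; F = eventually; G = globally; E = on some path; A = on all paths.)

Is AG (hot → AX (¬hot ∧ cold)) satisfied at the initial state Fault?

Violated

States satisfying hot → AX (¬hot ∧ cold): {Fault, Idle}.
States satisfying AG (hot → AX (¬hot ∧ cold)): ∅.
Cooling is reachable from Fault and violates hot → AX (¬hot ∧ cold), so AG fails at Fault.
Fault ∉ Sat(AG (hot → AX (¬hot ∧ cold))).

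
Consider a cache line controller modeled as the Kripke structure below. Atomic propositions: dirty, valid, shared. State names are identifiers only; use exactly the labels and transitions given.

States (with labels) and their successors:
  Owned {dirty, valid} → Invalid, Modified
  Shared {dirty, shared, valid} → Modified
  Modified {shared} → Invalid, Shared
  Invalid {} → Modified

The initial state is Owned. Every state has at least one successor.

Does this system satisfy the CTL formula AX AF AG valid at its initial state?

States satisfying AF AG valid: ∅.
States satisfying AX AF AG valid: ∅.
Owned ∉ Sat(AX AF AG valid).

No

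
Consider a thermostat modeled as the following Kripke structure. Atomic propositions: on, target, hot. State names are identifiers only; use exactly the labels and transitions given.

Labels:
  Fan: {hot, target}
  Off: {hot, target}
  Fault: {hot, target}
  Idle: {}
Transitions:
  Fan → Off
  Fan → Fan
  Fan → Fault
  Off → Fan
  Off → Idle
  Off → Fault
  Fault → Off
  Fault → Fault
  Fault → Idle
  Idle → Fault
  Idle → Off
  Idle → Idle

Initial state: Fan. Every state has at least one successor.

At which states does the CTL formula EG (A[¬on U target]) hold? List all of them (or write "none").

States satisfying A[¬on U target]: {Fan, Off, Fault}.
States satisfying EG (A[¬on U target]): {Fan, Off, Fault}.

{Fan, Off, Fault}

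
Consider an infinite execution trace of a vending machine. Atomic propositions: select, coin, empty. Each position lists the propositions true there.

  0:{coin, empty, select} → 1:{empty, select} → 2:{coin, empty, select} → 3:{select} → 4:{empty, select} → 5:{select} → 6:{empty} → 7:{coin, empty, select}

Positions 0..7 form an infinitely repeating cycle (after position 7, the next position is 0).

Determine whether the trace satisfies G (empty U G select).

Does not hold

empty U G select must hold at every position from 0 onward. It fails at position 0, so G (empty U G select) is false.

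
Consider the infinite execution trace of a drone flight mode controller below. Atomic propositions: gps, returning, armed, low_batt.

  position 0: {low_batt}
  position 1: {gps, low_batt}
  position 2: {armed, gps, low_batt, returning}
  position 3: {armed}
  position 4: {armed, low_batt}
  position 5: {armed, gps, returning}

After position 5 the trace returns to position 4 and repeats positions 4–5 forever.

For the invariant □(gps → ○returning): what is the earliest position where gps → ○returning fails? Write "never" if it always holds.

2

Check gps → ○returning at each position in order: 0 ✓, 1 ✓.
At position 2 the labels are {armed, gps, low_batt, returning} and the next position 3 has {armed}, so gps → ○returning is false there. This is the first violation.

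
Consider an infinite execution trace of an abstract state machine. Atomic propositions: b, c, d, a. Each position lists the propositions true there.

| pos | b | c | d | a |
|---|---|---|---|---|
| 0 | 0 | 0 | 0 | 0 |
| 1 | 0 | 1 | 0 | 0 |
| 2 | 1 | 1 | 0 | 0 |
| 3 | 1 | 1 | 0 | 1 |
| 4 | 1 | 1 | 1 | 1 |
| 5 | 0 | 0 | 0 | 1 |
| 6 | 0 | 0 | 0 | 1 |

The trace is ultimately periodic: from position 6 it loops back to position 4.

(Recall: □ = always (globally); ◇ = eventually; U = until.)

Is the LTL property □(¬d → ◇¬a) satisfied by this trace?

Violated

¬d → ◇¬a must hold at every position from 0 onward. It fails at position 3, so □(¬d → ◇¬a) is false.
Positions where ¬d holds: 0, 1, 2, 3, 5, 6.
Check ◇¬a at each: 0→ok, 1→ok, 2→ok, 3→fails, 5→fails, 6→fails.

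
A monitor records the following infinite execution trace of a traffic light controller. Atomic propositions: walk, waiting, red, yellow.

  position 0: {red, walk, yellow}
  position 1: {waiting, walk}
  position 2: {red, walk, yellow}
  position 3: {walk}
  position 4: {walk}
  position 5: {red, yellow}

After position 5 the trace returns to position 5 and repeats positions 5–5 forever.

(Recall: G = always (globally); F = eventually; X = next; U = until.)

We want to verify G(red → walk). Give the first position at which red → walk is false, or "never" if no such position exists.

5

Check red → walk at each position in order: 0 ✓, 1 ✓, 2 ✓, 3 ✓, 4 ✓.
At position 5 the labels are {red, yellow}, so red → walk is false there. This is the first violation.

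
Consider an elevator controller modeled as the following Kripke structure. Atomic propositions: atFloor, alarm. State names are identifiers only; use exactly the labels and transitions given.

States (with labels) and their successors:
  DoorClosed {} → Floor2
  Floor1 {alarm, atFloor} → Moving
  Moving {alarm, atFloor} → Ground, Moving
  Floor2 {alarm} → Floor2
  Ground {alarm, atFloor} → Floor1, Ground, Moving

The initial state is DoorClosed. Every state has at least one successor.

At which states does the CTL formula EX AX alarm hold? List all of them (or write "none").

States satisfying AX alarm: {DoorClosed, Floor1, Moving, Floor2, Ground}.
States satisfying EX AX alarm: {DoorClosed, Floor1, Moving, Floor2, Ground}.

{DoorClosed, Floor1, Moving, Floor2, Ground}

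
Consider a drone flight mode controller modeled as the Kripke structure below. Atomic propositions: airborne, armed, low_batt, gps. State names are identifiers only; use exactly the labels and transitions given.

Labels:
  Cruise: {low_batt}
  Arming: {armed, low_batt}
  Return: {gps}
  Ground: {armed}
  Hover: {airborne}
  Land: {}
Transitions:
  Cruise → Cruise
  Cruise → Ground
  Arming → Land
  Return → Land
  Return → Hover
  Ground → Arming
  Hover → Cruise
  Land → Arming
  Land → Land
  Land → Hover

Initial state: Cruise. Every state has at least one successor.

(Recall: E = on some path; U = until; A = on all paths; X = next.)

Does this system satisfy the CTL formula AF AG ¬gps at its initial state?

Yes

States satisfying AG ¬gps: {Cruise, Arming, Ground, Hover, Land}.
States satisfying AF AG ¬gps: {Cruise, Arming, Return, Ground, Hover, Land}.
Cruise ∈ Sat(AF AG ¬gps).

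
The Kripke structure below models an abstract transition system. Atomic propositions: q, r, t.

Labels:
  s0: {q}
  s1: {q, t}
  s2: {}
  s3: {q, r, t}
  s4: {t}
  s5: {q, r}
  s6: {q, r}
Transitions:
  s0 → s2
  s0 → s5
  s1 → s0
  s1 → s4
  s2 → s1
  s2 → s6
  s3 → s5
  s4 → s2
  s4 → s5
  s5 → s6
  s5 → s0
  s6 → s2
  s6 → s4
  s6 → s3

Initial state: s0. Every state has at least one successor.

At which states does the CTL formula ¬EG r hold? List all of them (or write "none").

States satisfying r: {s3, s5, s6}.
States satisfying EG r: {s3, s5, s6}.
States satisfying ¬EG r: {s0, s1, s2, s4}.

{s0, s1, s2, s4}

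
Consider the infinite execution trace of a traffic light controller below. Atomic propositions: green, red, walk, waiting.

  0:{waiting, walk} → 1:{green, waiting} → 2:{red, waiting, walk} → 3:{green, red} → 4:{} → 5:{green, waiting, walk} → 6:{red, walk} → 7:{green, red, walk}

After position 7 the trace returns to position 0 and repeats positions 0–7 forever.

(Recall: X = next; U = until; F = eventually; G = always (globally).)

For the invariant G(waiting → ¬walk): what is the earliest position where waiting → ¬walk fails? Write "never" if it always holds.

At position 0 the labels are {waiting, walk}, so waiting → ¬walk is false there. This is the first violation.

0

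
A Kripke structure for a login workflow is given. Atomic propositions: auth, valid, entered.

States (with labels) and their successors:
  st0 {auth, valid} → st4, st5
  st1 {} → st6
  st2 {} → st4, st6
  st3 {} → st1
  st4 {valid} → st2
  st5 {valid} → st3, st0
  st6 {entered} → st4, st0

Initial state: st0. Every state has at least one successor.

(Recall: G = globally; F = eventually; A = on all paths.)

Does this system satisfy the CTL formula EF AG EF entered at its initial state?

States satisfying AG EF entered: {st0, st1, st2, st3, st4, st5, st6}.
States satisfying EF AG EF entered: {st0, st1, st2, st3, st4, st5, st6}.
Some path from st0 reaches a state where AG EF entered holds.
st0 ∈ Sat(EF AG EF entered).

Satisfied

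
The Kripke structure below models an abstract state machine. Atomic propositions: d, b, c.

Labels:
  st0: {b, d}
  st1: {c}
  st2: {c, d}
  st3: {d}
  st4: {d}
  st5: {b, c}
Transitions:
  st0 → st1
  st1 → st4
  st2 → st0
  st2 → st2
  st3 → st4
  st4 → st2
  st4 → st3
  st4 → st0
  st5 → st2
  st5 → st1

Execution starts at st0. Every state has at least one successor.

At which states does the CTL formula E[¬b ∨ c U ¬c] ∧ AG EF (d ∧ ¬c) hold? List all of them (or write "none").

States satisfying ¬b ∨ c: {st1, st2, st3, st4, st5}.
States satisfying ¬c: {st0, st3, st4}.
States satisfying E[¬b ∨ c U ¬c]: {st0, st1, st2, st3, st4, st5}.
States satisfying EF (d ∧ ¬c): {st0, st1, st2, st3, st4, st5}.
States satisfying AG EF (d ∧ ¬c): {st0, st1, st2, st3, st4, st5}.
States satisfying E[¬b ∨ c U ¬c] ∧ AG EF (d ∧ ¬c): {st0, st1, st2, st3, st4, st5}.

{st0, st1, st2, st3, st4, st5}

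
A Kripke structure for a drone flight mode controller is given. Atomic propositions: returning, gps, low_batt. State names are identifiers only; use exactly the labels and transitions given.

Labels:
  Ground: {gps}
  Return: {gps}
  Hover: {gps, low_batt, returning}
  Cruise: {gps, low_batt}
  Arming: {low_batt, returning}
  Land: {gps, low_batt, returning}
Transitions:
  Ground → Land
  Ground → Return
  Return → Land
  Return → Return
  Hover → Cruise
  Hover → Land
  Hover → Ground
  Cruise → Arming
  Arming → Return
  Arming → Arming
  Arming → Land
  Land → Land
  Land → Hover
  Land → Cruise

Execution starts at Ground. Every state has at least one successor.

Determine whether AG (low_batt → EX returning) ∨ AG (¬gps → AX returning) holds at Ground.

States satisfying low_batt → EX returning: {Ground, Return, Hover, Cruise, Arming, Land}.
States satisfying AG (low_batt → EX returning): {Ground, Return, Hover, Cruise, Arming, Land}.
States satisfying ¬gps → AX returning: {Ground, Return, Hover, Cruise, Land}.
States satisfying AG (¬gps → AX returning): ∅.
States satisfying AG (low_batt → EX returning) ∨ AG (¬gps → AX returning): {Ground, Return, Hover, Cruise, Arming, Land}.
Ground ∈ Sat(AG (low_batt → EX returning) ∨ AG (¬gps → AX returning)).

Satisfied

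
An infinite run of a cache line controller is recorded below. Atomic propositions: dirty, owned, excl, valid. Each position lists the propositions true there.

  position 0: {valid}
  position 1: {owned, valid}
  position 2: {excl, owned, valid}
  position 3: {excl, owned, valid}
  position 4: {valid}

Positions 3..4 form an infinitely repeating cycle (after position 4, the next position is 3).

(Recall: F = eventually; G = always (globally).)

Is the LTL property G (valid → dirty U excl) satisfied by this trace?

valid → dirty U excl must hold at every position from 0 onward. It fails at position 0, so G (valid → dirty U excl) is false.
Positions where valid holds: 0, 1, 2, 3, 4.
Check dirty U excl at each: 0→fails, 1→fails, 2→ok, 3→ok, 4→fails.

Violated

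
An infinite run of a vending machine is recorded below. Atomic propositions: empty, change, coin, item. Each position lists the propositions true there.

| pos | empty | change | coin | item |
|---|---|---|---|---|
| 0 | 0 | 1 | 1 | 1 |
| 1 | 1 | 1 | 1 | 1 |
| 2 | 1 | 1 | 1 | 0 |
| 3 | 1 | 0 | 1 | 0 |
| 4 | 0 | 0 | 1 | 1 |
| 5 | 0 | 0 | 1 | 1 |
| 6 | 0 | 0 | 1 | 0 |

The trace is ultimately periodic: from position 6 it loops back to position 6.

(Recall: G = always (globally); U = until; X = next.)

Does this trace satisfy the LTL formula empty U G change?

Walking from position 0: at position 0, G change has not yet held and empty fails, so empty U G change is false.

No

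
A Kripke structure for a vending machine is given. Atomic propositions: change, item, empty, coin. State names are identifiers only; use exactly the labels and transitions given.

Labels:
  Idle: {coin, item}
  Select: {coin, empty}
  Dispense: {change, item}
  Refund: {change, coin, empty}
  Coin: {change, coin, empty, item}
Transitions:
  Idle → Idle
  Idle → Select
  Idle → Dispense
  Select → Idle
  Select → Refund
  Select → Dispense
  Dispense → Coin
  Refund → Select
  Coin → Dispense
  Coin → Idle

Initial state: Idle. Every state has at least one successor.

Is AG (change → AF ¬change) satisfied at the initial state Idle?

States satisfying change → AF ¬change: {Idle, Select, Refund}.
States satisfying AG (change → AF ¬change): ∅.
Coin is reachable from Idle and violates change → AF ¬change, so AG fails at Idle.
Idle ∉ Sat(AG (change → AF ¬change)).

Does not hold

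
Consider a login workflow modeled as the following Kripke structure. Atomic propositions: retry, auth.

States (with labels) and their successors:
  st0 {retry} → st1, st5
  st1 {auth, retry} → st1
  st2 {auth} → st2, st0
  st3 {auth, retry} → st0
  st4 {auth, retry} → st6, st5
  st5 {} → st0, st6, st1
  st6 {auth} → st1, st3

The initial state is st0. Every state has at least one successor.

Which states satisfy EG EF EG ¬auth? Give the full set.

States satisfying EF EG ¬auth: {st0, st2, st3, st4, st5, st6}.
States satisfying EG EF EG ¬auth: {st0, st2, st3, st4, st5, st6}.

{st0, st2, st3, st4, st5, st6}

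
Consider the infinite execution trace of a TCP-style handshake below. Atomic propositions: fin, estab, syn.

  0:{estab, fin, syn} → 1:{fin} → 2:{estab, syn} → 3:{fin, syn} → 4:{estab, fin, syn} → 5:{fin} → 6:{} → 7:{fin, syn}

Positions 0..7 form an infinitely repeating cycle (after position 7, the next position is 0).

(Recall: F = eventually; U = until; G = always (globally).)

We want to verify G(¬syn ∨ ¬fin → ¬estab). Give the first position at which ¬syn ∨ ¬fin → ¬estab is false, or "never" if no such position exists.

2

Check ¬syn ∨ ¬fin → ¬estab at each position in order: 0 ✓, 1 ✓.
At position 2 the labels are {estab, syn}, so ¬syn ∨ ¬fin → ¬estab is false there. This is the first violation.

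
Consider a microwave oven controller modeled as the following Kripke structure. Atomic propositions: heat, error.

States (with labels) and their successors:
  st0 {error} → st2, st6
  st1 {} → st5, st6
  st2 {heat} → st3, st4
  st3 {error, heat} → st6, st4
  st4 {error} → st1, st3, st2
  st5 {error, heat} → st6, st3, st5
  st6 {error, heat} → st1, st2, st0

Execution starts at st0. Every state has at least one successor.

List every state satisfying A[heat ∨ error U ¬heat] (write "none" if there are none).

States satisfying heat ∨ error: {st0, st2, st3, st4, st5, st6}.
States satisfying ¬heat: {st0, st1, st4}.
States satisfying A[heat ∨ error U ¬heat]: {st0, st1, st4}.

{st0, st1, st4}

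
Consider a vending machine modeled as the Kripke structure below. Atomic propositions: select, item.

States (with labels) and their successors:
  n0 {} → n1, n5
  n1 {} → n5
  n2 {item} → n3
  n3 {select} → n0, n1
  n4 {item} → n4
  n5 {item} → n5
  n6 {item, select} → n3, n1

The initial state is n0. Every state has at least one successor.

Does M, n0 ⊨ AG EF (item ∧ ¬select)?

States satisfying EF (item ∧ ¬select): {n0, n1, n2, n3, n4, n5, n6}.
States satisfying AG EF (item ∧ ¬select): {n0, n1, n2, n3, n4, n5, n6}.
Every state reachable from n0 satisfies EF (item ∧ ¬select).
n0 ∈ Sat(AG EF (item ∧ ¬select)).

Holds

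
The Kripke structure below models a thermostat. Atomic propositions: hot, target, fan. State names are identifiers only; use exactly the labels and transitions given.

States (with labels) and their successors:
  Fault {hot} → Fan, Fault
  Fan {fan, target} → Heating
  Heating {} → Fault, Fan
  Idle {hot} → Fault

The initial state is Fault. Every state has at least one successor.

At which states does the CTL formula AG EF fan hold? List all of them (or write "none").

{Fault, Fan, Heating, Idle}

States satisfying EF fan: {Fault, Fan, Heating, Idle}.
States satisfying AG EF fan: {Fault, Fan, Heating, Idle}.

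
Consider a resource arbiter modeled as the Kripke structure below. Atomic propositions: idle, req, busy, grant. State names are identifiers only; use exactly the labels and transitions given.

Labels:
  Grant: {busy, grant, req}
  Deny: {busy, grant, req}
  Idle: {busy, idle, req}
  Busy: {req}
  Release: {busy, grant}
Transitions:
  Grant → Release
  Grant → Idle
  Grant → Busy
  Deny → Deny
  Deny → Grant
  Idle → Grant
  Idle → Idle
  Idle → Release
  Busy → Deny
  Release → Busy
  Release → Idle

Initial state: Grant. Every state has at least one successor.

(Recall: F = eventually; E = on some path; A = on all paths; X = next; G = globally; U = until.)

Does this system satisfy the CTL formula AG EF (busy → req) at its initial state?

Yes

States satisfying EF (busy → req): {Grant, Deny, Idle, Busy, Release}.
States satisfying AG EF (busy → req): {Grant, Deny, Idle, Busy, Release}.
Every state reachable from Grant satisfies EF (busy → req).
Grant ∈ Sat(AG EF (busy → req)).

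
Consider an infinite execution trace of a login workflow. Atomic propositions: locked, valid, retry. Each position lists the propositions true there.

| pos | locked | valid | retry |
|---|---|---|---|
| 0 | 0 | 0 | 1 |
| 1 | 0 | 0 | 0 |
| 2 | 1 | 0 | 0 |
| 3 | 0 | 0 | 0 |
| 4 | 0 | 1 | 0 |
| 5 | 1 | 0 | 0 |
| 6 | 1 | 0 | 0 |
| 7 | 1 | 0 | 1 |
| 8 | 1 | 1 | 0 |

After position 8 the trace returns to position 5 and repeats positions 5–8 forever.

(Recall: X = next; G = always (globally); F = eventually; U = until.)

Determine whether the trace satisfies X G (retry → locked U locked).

The position after 0 is 1; G (retry → locked U locked) is true there.

Holds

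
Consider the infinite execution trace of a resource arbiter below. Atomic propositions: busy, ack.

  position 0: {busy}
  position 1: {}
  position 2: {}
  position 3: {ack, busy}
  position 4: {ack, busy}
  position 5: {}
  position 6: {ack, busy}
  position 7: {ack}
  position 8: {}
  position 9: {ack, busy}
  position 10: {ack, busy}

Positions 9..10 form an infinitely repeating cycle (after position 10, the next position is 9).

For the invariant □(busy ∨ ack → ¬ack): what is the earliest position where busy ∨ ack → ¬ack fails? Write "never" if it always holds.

3

Check busy ∨ ack → ¬ack at each position in order: 0 ✓, 1 ✓, 2 ✓.
At position 3 the labels are {ack, busy}, so busy ∨ ack → ¬ack is false there. This is the first violation.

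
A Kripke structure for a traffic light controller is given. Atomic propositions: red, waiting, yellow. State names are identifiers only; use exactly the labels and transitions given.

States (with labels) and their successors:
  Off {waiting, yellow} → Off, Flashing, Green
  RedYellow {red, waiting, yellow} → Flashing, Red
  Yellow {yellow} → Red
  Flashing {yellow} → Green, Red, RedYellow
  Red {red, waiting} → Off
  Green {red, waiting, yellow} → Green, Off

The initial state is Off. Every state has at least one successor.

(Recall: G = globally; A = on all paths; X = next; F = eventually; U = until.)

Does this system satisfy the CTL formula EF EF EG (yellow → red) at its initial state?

States satisfying EF EG (yellow → red): {Off, RedYellow, Yellow, Flashing, Red, Green}.
States satisfying EF EF EG (yellow → red): {Off, RedYellow, Yellow, Flashing, Red, Green}.
Some path from Off reaches a state where EF EG (yellow → red) holds.
Off ∈ Sat(EF EF EG (yellow → red)).

Holds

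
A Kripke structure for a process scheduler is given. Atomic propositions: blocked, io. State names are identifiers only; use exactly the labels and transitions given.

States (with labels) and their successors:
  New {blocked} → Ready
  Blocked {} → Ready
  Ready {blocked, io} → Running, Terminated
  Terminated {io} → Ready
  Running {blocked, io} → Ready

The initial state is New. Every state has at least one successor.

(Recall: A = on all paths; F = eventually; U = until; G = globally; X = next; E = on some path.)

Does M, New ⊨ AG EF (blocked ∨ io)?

Holds

States satisfying EF (blocked ∨ io): {New, Blocked, Ready, Terminated, Running}.
States satisfying AG EF (blocked ∨ io): {New, Blocked, Ready, Terminated, Running}.
Every state reachable from New satisfies EF (blocked ∨ io).
New ∈ Sat(AG EF (blocked ∨ io)).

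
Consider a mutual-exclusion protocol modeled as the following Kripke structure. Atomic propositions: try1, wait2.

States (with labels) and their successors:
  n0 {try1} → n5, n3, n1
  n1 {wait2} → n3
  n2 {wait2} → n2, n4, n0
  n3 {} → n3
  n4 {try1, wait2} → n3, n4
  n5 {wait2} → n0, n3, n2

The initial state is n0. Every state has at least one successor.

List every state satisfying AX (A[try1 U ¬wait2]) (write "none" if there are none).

States satisfying A[try1 U ¬wait2]: {n0, n3}.
States satisfying AX (A[try1 U ¬wait2]): {n1, n3}.

{n1, n3}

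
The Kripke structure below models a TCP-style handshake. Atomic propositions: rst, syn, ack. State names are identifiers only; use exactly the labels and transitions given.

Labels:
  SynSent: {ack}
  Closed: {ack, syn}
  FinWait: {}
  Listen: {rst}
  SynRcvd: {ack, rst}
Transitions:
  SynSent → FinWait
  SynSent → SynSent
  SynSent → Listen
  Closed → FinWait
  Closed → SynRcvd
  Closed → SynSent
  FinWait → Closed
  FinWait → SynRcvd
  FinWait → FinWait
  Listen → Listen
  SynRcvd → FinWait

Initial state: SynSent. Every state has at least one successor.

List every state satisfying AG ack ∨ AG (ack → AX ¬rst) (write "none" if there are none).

{Listen}

States satisfying ack: {SynSent, Closed, SynRcvd}.
States satisfying AG ack: ∅.
States satisfying ack → AX ¬rst: {FinWait, Listen, SynRcvd}.
States satisfying AG (ack → AX ¬rst): {Listen}.
States satisfying AG ack ∨ AG (ack → AX ¬rst): {Listen}.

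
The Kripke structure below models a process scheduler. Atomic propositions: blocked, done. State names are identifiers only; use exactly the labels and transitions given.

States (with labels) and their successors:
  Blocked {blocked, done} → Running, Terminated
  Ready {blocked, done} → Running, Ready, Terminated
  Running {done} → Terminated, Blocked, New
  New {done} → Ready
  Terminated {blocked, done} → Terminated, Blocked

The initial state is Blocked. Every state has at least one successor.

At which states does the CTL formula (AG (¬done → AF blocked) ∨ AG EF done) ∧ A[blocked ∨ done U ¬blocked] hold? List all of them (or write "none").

{Running, New}

States satisfying ¬done → AF blocked: {Blocked, Ready, Running, New, Terminated}.
States satisfying AG (¬done → AF blocked): {Blocked, Ready, Running, New, Terminated}.
States satisfying EF done: {Blocked, Ready, Running, New, Terminated}.
States satisfying AG EF done: {Blocked, Ready, Running, New, Terminated}.
States satisfying AG (¬done → AF blocked) ∨ AG EF done: {Blocked, Ready, Running, New, Terminated}.
States satisfying blocked ∨ done: {Blocked, Ready, Running, New, Terminated}.
States satisfying ¬blocked: {Running, New}.
States satisfying A[blocked ∨ done U ¬blocked]: {Running, New}.
States satisfying (AG (¬done → AF blocked) ∨ AG EF done) ∧ A[blocked ∨ done U ¬blocked]: {Running, New}.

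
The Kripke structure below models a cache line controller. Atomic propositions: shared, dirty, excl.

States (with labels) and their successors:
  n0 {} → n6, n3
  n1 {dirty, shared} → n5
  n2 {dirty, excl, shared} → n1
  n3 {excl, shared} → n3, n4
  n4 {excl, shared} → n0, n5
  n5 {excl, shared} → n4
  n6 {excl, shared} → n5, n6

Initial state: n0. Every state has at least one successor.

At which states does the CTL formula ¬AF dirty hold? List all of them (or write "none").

{n0, n3, n4, n5, n6}

States satisfying dirty: {n1, n2}.
States satisfying AF dirty: {n1, n2}.
States satisfying ¬AF dirty: {n0, n3, n4, n5, n6}.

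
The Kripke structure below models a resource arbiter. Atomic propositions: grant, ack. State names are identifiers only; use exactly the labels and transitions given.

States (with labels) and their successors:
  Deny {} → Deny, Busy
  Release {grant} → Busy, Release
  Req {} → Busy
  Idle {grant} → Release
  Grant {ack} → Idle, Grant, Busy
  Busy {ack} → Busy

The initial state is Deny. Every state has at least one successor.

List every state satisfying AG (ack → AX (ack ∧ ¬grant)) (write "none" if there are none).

States satisfying ack → AX (ack ∧ ¬grant): {Deny, Release, Req, Idle, Busy}.
States satisfying AG (ack → AX (ack ∧ ¬grant)): {Deny, Release, Req, Idle, Busy}.

{Deny, Release, Req, Idle, Busy}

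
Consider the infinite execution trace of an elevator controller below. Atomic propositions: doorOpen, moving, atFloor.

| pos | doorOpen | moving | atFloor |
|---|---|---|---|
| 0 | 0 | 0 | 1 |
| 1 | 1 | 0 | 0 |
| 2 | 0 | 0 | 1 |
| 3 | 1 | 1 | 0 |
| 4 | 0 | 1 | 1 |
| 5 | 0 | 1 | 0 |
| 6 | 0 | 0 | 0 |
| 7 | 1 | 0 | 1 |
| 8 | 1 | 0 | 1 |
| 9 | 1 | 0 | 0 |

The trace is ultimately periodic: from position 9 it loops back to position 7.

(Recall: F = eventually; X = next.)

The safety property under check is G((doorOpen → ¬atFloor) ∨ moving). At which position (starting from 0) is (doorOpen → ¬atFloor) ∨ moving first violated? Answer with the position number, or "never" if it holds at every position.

Check (doorOpen → ¬atFloor) ∨ moving at each position in order: 0 ✓, 1 ✓, 2 ✓, 3 ✓, 4 ✓, 5 ✓, 6 ✓.
At position 7 the labels are {atFloor, doorOpen}, so (doorOpen → ¬atFloor) ∨ moving is false there. This is the first violation.

7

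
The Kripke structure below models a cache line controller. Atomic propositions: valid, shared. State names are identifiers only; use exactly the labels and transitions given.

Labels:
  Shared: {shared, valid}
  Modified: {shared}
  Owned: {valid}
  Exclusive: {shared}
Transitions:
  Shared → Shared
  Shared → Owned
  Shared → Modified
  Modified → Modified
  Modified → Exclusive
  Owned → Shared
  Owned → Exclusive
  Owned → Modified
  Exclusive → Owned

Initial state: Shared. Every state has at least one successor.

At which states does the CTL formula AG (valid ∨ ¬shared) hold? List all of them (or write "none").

States satisfying valid ∨ ¬shared: {Shared, Owned}.
States satisfying AG (valid ∨ ¬shared): ∅.

none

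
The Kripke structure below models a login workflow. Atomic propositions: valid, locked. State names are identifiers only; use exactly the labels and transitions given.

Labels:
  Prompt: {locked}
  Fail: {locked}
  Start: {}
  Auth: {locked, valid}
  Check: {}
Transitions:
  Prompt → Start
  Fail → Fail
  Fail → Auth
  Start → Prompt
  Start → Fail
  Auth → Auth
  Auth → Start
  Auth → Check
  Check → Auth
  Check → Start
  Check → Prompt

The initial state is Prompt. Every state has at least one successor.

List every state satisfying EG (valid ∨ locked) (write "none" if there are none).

States satisfying valid ∨ locked: {Prompt, Fail, Auth}.
States satisfying EG (valid ∨ locked): {Fail, Auth}.

{Fail, Auth}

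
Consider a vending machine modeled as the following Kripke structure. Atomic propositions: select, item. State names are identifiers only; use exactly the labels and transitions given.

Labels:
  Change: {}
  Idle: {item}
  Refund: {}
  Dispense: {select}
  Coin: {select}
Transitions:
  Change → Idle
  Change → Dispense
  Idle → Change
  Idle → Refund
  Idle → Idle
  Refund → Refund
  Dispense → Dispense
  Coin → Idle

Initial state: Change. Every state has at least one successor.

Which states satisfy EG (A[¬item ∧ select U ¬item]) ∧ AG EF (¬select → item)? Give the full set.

States satisfying A[¬item ∧ select U ¬item]: {Change, Refund, Dispense, Coin}.
States satisfying EG (A[¬item ∧ select U ¬item]): {Change, Refund, Dispense}.
States satisfying EF (¬select → item): {Change, Idle, Dispense, Coin}.
States satisfying AG EF (¬select → item): {Dispense}.
States satisfying EG (A[¬item ∧ select U ¬item]) ∧ AG EF (¬select → item): {Dispense}.

{Dispense}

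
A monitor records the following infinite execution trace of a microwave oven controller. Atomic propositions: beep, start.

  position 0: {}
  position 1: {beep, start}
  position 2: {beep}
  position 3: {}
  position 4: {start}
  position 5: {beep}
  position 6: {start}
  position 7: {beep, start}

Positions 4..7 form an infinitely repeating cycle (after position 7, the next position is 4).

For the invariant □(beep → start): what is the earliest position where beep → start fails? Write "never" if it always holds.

Check beep → start at each position in order: 0 ✓, 1 ✓.
At position 2 the labels are {beep}, so beep → start is false there. This is the first violation.

2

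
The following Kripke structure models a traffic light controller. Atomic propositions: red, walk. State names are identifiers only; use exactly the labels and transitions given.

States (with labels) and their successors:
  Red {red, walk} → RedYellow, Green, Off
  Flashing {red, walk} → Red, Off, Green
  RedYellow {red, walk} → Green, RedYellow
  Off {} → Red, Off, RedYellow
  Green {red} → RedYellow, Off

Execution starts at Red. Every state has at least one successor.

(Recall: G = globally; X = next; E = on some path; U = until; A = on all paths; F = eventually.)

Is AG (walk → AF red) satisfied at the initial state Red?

States satisfying walk → AF red: {Red, Flashing, RedYellow, Off, Green}.
States satisfying AG (walk → AF red): {Red, Flashing, RedYellow, Off, Green}.
Every state reachable from Red satisfies walk → AF red.
Red ∈ Sat(AG (walk → AF red)).

Holds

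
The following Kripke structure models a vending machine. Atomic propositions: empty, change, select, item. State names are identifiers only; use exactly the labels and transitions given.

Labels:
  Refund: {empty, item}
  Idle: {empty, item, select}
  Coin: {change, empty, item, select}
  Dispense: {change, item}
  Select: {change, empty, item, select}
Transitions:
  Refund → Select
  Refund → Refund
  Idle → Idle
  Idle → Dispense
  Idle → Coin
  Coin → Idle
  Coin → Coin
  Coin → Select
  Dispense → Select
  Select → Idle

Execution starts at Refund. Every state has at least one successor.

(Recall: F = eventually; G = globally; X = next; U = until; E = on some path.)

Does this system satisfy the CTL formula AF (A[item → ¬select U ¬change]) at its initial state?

States satisfying A[item → ¬select U ¬change]: {Refund, Idle}.
States satisfying AF (A[item → ¬select U ¬change]): {Refund, Idle, Dispense, Select}.
Refund ∈ Sat(AF (A[item → ¬select U ¬change])).

Holds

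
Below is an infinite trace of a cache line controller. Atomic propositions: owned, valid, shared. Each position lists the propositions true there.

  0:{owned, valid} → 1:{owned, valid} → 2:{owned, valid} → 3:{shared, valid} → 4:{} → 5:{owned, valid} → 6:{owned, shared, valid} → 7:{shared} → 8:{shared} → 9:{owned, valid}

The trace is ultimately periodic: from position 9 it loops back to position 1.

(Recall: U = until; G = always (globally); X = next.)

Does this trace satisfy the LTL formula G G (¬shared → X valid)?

Yes

G (¬shared → X valid) holds at every position 0..9, and those are all positions ever visited, so G G (¬shared → X valid) holds.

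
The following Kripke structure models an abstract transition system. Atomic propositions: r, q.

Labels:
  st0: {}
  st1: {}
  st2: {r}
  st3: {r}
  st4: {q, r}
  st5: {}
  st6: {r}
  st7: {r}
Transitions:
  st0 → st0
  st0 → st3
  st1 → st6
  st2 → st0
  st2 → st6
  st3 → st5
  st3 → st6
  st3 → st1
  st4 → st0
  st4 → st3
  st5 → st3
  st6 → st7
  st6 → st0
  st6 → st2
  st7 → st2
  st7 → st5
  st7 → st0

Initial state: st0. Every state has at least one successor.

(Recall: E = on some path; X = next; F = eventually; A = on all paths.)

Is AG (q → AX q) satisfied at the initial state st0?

States satisfying q → AX q: {st0, st1, st2, st3, st5, st6, st7}.
States satisfying AG (q → AX q): {st0, st1, st2, st3, st5, st6, st7}.
Every state reachable from st0 satisfies q → AX q.
st0 ∈ Sat(AG (q → AX q)).

Holds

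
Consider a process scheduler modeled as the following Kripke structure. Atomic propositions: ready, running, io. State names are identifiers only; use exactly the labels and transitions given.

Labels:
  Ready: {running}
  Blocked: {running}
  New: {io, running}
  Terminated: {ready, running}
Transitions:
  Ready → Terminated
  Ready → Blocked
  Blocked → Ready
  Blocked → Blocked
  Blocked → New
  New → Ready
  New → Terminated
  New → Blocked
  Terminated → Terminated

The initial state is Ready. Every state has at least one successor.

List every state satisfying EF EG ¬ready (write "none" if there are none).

States satisfying EG ¬ready: {Ready, Blocked, New}.
States satisfying EF EG ¬ready: {Ready, Blocked, New}.

{Ready, Blocked, New}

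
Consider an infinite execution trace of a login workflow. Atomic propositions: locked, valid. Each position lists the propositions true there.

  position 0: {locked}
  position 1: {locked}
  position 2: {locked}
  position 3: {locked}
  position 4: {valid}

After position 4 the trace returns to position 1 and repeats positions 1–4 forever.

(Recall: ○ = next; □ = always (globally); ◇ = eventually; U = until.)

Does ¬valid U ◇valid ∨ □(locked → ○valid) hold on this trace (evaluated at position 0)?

Satisfied

Walking from position 0: ◇valid first holds at position 0, and ¬valid holds at every earlier position along the way, so ¬valid U ◇valid holds.
locked → ○valid must hold at every position from 0 onward. It fails at position 0, so □(locked → ○valid) is false.
Positions where locked holds: 0, 1, 2, 3.
Check ○valid at each: 0→fails, 1→fails, 2→fails, 3→ok.
At position 0: ¬valid U ◇valid is true; □(locked → ○valid) is false; so ¬valid U ◇valid ∨ □(locked → ○valid) is true.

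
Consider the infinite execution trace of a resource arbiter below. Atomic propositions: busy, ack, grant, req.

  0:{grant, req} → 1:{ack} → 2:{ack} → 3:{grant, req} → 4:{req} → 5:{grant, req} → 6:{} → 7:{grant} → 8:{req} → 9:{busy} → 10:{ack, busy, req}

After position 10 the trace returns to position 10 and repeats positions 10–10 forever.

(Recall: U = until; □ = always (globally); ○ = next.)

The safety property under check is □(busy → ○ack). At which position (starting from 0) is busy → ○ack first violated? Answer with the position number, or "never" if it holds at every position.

busy → ○ack holds at every position 0..10, and those are all the positions the trace ever visits, so the invariant □(busy → ○ack) is never violated.

never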